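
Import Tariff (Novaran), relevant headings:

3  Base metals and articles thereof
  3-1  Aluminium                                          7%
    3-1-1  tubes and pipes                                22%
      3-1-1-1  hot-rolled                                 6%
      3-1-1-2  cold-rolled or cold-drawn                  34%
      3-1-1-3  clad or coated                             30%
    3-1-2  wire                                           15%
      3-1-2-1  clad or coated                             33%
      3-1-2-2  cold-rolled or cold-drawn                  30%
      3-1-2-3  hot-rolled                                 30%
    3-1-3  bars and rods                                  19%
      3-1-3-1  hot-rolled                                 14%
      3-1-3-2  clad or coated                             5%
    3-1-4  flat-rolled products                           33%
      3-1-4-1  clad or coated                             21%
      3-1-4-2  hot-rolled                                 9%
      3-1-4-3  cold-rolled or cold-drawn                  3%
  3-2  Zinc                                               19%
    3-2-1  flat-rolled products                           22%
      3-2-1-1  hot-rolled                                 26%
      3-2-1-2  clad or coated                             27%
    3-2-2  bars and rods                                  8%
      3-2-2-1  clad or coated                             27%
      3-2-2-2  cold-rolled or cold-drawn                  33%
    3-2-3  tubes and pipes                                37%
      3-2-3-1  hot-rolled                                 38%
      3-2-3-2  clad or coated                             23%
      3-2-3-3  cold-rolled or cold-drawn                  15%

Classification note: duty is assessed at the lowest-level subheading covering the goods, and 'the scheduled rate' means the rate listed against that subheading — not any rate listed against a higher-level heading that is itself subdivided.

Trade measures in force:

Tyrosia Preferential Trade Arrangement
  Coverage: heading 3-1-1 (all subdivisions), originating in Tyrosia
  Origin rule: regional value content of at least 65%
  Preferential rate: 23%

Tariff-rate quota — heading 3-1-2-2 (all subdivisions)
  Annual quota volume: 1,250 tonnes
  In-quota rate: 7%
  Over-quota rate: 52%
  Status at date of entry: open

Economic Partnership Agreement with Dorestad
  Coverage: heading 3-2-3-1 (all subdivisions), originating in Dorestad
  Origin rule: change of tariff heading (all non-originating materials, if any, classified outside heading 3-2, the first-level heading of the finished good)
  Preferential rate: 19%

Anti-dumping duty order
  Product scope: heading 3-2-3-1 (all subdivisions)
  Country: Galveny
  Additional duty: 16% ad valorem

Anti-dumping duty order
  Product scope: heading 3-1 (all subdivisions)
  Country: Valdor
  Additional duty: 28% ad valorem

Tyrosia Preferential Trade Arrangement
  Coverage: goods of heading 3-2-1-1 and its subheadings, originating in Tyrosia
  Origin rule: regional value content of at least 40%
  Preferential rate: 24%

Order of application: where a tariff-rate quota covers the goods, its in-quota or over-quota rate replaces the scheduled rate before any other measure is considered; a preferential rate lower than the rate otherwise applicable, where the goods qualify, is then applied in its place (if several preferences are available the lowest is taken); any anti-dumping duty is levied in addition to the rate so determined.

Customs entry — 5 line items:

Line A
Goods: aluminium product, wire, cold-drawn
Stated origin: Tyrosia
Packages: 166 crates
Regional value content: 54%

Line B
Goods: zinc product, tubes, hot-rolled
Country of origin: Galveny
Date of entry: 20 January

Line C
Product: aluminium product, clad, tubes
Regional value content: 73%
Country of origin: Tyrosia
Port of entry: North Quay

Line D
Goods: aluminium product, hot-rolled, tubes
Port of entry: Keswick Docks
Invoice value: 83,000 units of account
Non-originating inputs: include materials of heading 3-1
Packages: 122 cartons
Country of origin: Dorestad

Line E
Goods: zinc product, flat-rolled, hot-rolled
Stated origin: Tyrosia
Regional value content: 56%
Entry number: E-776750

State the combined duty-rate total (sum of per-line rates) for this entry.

Line A: aluminium → 3-1; wire → 3-1-2; cold-drawn → 3-1-2-2. Scheduled 30%. quota on 3-1-2-2 open → in-quota 7%; Tyrosia agreement on 3-1-1: 3-1-2-2 not covered; Tyrosia agreement on 3-2-1-1: 3-1-2-2 not covered. → 7%.
Line B: zinc → 3-2; tubes → 3-2-3; hot-rolled → 3-2-3-1. Scheduled 38%. anti-dumping (Galveny, 3-2-3-1): +16%; total 38% + 16% = 54%. → 54%.
Line C: aluminium → 3-1; tubes → 3-1-1; clad → 3-1-1-3. Scheduled 30%. Tyrosia agreement on 3-1-1: RVC ≥ 65% → 23% available; Tyrosia agreement on 3-2-1-1: 3-1-1-3 not covered; preferential 23%. → 23%.
Line D: aluminium → 3-1; tubes → 3-1-1; hot-rolled → 3-1-1-1. Scheduled 6%. Dorestad agreement on 3-2-3-1: 3-1-1-1 not covered. → 6%.
Line E: zinc → 3-2; flat-rolled → 3-2-1; hot-rolled → 3-2-1-1. Scheduled 26%. Tyrosia agreement on 3-1-1: 3-2-1-1 not covered; Tyrosia agreement on 3-2-1-1: RVC ≥ 40% → 24% available; preferential 24%. → 24%.
Sum: 7% + 54% + 23% + 6% + 24% = 114%.

114%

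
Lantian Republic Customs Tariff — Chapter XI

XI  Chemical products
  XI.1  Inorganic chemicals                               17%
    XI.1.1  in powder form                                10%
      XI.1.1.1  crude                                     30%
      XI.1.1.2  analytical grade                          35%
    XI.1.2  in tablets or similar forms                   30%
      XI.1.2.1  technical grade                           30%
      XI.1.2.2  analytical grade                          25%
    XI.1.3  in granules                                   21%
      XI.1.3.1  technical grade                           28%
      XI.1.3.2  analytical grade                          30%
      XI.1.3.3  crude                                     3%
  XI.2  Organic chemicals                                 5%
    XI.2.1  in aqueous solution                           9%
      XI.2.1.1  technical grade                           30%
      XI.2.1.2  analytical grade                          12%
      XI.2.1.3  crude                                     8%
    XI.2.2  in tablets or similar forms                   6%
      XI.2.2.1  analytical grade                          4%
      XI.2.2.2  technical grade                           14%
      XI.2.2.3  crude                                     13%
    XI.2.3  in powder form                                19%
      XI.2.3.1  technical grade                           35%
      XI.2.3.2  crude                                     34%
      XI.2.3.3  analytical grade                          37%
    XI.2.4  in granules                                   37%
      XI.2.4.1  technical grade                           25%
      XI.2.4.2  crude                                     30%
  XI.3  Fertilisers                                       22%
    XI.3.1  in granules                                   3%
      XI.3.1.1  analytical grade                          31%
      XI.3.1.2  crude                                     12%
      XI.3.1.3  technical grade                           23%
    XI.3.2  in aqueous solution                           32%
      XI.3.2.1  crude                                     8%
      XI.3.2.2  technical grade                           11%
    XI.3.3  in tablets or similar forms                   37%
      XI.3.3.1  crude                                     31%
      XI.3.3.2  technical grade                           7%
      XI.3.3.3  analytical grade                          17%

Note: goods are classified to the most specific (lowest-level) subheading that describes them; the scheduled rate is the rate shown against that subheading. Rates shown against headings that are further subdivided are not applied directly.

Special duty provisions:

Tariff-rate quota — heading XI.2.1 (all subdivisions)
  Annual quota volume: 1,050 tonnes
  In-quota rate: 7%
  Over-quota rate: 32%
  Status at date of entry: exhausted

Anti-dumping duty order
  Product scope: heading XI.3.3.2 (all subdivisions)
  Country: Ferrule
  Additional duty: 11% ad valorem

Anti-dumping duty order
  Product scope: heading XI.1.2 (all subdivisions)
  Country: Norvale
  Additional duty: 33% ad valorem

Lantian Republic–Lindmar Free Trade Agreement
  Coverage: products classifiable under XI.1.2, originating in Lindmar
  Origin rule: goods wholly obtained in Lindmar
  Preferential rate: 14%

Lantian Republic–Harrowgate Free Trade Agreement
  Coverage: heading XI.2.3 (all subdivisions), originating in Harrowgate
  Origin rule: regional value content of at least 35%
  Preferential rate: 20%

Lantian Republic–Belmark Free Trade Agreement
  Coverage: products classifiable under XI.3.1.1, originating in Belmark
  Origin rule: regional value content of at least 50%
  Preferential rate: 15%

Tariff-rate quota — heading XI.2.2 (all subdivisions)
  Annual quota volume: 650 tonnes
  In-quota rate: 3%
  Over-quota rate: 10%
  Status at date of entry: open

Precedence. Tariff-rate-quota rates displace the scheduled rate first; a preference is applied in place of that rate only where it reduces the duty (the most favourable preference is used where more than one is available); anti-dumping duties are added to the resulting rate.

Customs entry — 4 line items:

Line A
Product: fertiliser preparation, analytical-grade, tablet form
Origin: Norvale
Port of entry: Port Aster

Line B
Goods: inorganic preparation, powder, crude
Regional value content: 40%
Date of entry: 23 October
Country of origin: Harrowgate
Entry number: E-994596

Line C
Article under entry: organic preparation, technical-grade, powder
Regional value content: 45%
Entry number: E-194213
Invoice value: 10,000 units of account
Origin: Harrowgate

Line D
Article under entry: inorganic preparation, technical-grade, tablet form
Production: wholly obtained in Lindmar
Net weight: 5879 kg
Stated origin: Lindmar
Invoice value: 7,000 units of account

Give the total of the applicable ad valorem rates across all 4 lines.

81%

Line A: fertiliser → XI.3; tablet form → XI.3.3; analytical-grade → XI.3.3.3. Scheduled 17%. No special measure applies. → 17%.
Line B: inorganic → XI.1; powder → XI.1.1; crude → XI.1.1.1. Scheduled 30%. Harrowgate agreement on XI.2.3: XI.1.1.1 not covered. → 30%.
Line C: organic → XI.2; powder → XI.2.3; technical-grade → XI.2.3.1. Scheduled 35%. Harrowgate agreement on XI.2.3: RVC ≥ 35% → 20% available; preferential 20%. → 20%.
Line D: inorganic → XI.1; tablet form → XI.1.2; technical-grade → XI.1.2.1. Scheduled 30%. Lindmar agreement on XI.1.2: wholly obtained → 14% available; preferential 14%. → 14%.
Sum: 17% + 30% + 20% + 14% = 81%.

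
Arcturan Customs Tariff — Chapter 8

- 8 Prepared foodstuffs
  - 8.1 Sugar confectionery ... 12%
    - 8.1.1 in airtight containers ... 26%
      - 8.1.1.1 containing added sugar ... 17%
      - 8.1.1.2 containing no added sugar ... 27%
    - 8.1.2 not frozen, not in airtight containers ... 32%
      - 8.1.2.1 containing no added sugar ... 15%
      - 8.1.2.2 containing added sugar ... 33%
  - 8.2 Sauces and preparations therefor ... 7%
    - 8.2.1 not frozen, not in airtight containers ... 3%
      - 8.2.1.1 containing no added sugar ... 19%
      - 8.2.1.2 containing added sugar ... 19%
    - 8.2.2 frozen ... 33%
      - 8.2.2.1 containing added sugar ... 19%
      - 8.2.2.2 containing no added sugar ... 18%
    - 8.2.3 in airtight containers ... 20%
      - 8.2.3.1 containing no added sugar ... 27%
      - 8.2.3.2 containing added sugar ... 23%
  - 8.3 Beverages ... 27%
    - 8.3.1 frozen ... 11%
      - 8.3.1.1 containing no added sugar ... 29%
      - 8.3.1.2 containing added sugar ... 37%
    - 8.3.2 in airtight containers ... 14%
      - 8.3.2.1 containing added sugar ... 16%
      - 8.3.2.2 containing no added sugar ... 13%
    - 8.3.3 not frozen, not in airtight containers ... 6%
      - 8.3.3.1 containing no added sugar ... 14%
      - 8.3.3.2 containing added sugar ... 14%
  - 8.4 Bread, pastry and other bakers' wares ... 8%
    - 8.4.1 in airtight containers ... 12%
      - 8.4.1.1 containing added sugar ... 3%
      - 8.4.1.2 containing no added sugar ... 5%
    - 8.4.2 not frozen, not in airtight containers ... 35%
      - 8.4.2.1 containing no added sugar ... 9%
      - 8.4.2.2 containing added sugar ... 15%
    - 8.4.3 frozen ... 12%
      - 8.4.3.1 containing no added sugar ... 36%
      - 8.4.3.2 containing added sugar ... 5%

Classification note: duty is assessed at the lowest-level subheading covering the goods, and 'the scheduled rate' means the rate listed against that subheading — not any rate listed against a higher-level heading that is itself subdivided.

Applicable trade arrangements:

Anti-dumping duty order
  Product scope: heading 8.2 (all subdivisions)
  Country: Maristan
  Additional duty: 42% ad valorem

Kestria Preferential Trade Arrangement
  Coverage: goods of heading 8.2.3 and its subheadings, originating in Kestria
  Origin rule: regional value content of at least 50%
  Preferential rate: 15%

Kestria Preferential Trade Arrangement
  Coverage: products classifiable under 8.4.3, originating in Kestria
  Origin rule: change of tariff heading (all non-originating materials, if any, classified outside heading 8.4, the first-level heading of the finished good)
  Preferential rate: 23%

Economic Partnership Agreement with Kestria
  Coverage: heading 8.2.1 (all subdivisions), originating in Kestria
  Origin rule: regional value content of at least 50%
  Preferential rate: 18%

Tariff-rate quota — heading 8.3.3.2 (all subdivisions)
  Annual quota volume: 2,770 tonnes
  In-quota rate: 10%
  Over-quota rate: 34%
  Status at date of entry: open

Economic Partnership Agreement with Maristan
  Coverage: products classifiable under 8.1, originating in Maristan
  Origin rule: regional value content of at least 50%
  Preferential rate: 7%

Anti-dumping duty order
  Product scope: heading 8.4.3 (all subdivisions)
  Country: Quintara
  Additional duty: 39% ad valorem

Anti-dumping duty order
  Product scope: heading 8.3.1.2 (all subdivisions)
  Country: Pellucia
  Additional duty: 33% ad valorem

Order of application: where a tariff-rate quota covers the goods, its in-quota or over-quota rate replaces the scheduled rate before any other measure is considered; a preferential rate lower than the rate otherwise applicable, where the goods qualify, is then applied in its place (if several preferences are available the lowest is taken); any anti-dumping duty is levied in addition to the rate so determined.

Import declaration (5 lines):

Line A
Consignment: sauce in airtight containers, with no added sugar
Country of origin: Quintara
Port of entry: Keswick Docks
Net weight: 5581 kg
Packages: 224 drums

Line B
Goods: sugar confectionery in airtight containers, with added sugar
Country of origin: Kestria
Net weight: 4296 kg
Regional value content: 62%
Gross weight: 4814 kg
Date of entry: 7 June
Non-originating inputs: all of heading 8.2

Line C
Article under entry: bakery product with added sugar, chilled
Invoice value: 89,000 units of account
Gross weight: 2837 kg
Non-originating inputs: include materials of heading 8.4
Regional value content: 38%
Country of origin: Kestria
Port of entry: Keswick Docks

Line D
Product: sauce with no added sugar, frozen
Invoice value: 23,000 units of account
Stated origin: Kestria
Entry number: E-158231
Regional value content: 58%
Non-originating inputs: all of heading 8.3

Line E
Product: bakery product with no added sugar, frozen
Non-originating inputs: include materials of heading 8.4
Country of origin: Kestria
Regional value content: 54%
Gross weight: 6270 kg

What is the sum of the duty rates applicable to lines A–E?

113%

Line A: sauce → 8.2; in airtight containers → 8.2.3; with no added sugar → 8.2.3.1. Scheduled 27%. No special measure applies. → 27%.
Line B: sugar confectionery → 8.1; in airtight containers → 8.1.1; with added sugar → 8.1.1.1. Scheduled 17%. Kestria agreement on 8.2.3: 8.1.1.1 not covered; Kestria agreement on 8.4.3: 8.1.1.1 not covered; Kestria agreement on 8.2.1: 8.1.1.1 not covered. → 17%.
Line C: bakery product → 8.4; chilled → 8.4.2; with added sugar → 8.4.2.2. Scheduled 15%. Kestria agreement on 8.2.3: 8.4.2.2 not covered; Kestria agreement on 8.4.3: 8.4.2.2 not covered; Kestria agreement on 8.2.1: 8.4.2.2 not covered. → 15%.
Line D: sauce → 8.2; frozen → 8.2.2; with no added sugar → 8.2.2.2. Scheduled 18%. Kestria agreement on 8.2.3: 8.2.2.2 not covered; Kestria agreement on 8.4.3: 8.2.2.2 not covered; Kestria agreement on 8.2.1: 8.2.2.2 not covered. → 18%.
Line E: bakery product → 8.4; frozen → 8.4.3; with no added sugar → 8.4.3.1. Scheduled 36%. Kestria agreement on 8.2.3: 8.4.3.1 not covered; Kestria agreement on 8.4.3: CTH not met; Kestria agreement on 8.2.1: 8.4.3.1 not covered. → 36%.
Sum: 27% + 17% + 15% + 18% + 36% = 113%.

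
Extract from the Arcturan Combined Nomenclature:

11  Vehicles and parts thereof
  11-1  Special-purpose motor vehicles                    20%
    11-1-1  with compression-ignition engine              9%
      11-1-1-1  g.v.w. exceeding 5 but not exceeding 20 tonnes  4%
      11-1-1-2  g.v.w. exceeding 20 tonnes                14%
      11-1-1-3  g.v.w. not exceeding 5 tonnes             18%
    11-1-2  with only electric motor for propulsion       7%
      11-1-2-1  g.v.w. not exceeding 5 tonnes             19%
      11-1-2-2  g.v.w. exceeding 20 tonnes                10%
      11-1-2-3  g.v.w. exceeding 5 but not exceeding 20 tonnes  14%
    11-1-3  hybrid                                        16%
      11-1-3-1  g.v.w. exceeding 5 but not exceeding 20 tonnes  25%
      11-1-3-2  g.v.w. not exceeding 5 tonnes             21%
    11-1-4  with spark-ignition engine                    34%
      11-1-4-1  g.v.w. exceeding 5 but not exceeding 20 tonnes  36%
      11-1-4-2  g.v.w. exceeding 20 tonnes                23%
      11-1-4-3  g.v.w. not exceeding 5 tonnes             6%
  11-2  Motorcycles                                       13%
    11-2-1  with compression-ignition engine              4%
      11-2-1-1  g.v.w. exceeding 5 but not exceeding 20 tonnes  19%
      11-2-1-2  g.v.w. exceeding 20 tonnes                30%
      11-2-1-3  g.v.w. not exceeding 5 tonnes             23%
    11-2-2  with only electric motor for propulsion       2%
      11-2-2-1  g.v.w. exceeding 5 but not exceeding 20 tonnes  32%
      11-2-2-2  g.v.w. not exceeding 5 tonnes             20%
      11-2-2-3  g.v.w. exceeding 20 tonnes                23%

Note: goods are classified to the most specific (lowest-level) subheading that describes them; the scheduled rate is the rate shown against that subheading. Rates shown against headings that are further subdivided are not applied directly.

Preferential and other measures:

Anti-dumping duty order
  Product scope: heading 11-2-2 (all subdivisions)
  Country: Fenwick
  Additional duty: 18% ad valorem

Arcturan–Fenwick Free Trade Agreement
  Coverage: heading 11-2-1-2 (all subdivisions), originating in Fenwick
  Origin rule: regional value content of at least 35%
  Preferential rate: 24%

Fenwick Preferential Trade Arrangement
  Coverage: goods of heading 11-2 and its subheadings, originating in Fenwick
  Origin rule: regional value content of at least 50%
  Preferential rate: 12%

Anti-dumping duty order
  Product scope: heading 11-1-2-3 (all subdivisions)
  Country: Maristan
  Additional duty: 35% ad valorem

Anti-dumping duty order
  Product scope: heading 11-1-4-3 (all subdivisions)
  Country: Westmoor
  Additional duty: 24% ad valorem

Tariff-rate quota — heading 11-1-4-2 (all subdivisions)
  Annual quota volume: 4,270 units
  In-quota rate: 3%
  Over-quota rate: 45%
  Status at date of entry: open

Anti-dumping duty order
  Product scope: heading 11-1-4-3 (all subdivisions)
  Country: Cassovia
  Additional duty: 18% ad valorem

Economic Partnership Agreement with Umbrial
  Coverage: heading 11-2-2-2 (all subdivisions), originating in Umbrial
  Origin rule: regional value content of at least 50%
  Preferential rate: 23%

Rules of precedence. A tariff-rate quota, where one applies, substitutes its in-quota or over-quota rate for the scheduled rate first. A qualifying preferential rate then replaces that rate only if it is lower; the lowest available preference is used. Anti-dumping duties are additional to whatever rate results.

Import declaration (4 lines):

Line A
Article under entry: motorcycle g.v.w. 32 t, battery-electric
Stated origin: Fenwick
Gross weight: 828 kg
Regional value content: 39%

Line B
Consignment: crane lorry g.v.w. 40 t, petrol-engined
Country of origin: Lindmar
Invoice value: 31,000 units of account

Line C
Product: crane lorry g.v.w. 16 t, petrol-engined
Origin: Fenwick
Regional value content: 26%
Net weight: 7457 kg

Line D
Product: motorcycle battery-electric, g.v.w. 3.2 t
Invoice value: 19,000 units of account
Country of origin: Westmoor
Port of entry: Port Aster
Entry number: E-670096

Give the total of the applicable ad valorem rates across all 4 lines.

Line A: motorcycle → 11-2; battery-electric → 11-2-2; g.v.w. 32 t → 11-2-2-3. Scheduled 23%. Fenwick agreement on 11-2-1-2: 11-2-2-3 not covered; Fenwick agreement on 11-2: RVC < 50%; anti-dumping (Fenwick, 11-2-2): +18%; total 23% + 18% = 41%. → 41%.
Line B: crane lorry → 11-1; petrol-engined → 11-1-4; g.v.w. 40 t → 11-1-4-2. Scheduled 23%. quota on 11-1-4-2 open → in-quota 3%. → 3%.
Line C: crane lorry → 11-1; petrol-engined → 11-1-4; g.v.w. 16 t → 11-1-4-1. Scheduled 36%. Fenwick agreement on 11-2-1-2: 11-1-4-1 not covered; Fenwick agreement on 11-2: 11-1-4-1 not covered. → 36%.
Line D: motorcycle → 11-2; battery-electric → 11-2-2; g.v.w. 3.2 t → 11-2-2-2. Scheduled 20%. No special measure applies. → 20%.
Sum: 41% + 3% + 36% + 20% = 100%.

100%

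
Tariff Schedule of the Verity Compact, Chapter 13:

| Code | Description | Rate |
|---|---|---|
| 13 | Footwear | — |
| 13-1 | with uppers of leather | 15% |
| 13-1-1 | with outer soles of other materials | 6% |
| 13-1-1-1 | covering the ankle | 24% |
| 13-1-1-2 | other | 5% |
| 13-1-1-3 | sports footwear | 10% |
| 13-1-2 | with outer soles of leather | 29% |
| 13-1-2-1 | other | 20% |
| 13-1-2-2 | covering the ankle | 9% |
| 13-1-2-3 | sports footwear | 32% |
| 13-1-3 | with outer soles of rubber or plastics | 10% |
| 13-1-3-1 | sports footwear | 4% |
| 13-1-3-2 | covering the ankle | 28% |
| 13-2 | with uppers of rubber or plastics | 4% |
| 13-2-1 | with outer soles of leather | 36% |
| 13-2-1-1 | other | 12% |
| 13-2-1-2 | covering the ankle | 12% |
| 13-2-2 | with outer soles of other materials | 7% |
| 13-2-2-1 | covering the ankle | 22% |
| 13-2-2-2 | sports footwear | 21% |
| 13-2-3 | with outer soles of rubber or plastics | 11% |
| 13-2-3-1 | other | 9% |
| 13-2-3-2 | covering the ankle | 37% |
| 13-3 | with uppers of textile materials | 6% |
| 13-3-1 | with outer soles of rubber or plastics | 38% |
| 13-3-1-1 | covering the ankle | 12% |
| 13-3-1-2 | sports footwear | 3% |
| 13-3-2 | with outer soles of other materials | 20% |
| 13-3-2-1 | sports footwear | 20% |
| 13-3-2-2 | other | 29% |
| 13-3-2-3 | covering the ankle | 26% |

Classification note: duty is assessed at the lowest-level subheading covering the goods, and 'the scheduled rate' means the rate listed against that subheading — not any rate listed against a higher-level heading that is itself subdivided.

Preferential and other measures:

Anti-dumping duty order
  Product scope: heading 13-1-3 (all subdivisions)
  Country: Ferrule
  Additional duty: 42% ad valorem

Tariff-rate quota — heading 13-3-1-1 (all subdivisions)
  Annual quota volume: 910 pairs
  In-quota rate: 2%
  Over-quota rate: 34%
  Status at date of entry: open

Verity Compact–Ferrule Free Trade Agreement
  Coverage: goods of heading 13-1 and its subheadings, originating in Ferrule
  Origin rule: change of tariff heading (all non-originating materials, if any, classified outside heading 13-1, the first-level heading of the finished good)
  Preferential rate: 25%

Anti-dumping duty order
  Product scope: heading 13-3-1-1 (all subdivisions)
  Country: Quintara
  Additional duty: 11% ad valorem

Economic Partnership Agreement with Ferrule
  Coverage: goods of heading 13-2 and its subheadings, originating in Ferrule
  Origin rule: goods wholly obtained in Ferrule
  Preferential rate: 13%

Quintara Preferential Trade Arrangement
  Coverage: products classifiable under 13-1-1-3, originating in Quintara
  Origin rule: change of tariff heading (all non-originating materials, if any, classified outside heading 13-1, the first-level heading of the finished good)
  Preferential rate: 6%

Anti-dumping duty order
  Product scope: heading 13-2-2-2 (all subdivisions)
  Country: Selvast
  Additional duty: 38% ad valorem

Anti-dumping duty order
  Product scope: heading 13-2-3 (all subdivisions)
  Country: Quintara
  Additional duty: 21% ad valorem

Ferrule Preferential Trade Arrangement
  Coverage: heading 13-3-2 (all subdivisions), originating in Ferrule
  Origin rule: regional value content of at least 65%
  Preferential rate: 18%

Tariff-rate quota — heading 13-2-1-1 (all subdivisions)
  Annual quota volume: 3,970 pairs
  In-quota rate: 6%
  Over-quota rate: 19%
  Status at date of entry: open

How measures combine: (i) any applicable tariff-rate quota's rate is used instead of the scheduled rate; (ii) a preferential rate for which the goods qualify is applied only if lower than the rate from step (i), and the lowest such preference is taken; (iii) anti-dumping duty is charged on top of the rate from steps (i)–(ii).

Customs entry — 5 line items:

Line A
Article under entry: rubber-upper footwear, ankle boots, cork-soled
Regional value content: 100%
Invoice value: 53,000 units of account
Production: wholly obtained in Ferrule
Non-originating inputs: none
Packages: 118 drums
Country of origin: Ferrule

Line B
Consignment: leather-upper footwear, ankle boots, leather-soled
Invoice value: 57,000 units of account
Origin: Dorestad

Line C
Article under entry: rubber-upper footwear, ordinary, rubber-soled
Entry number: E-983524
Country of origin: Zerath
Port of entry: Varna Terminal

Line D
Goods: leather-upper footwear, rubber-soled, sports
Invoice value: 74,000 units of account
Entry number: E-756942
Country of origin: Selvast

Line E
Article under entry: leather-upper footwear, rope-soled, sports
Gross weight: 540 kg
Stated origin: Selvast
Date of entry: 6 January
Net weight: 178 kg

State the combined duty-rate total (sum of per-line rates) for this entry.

Line A: rubber-upper → 13-2; cork-soled → 13-2-2; ankle boots → 13-2-2-1. Scheduled 22%. Ferrule agreement on 13-1: 13-2-2-1 not covered; Ferrule agreement on 13-2: wholly obtained → 13% available; Ferrule agreement on 13-3-2: 13-2-2-1 not covered; preferential 13%. → 13%.
Line B: leather-upper → 13-1; leather-soled → 13-1-2; ankle boots → 13-1-2-2. Scheduled 9%. No special measure applies. → 9%.
Line C: rubber-upper → 13-2; rubber-soled → 13-2-3; ordinary → 13-2-3-1. Scheduled 9%. No special measure applies. → 9%.
Line D: leather-upper → 13-1; rubber-soled → 13-1-3; sports → 13-1-3-1. Scheduled 4%. No special measure applies. → 4%.
Line E: leather-upper → 13-1; rope-soled → 13-1-1; sports → 13-1-1-3. Scheduled 10%. No special measure applies. → 10%.
Sum: 13% + 9% + 9% + 4% + 10% = 45%.

45%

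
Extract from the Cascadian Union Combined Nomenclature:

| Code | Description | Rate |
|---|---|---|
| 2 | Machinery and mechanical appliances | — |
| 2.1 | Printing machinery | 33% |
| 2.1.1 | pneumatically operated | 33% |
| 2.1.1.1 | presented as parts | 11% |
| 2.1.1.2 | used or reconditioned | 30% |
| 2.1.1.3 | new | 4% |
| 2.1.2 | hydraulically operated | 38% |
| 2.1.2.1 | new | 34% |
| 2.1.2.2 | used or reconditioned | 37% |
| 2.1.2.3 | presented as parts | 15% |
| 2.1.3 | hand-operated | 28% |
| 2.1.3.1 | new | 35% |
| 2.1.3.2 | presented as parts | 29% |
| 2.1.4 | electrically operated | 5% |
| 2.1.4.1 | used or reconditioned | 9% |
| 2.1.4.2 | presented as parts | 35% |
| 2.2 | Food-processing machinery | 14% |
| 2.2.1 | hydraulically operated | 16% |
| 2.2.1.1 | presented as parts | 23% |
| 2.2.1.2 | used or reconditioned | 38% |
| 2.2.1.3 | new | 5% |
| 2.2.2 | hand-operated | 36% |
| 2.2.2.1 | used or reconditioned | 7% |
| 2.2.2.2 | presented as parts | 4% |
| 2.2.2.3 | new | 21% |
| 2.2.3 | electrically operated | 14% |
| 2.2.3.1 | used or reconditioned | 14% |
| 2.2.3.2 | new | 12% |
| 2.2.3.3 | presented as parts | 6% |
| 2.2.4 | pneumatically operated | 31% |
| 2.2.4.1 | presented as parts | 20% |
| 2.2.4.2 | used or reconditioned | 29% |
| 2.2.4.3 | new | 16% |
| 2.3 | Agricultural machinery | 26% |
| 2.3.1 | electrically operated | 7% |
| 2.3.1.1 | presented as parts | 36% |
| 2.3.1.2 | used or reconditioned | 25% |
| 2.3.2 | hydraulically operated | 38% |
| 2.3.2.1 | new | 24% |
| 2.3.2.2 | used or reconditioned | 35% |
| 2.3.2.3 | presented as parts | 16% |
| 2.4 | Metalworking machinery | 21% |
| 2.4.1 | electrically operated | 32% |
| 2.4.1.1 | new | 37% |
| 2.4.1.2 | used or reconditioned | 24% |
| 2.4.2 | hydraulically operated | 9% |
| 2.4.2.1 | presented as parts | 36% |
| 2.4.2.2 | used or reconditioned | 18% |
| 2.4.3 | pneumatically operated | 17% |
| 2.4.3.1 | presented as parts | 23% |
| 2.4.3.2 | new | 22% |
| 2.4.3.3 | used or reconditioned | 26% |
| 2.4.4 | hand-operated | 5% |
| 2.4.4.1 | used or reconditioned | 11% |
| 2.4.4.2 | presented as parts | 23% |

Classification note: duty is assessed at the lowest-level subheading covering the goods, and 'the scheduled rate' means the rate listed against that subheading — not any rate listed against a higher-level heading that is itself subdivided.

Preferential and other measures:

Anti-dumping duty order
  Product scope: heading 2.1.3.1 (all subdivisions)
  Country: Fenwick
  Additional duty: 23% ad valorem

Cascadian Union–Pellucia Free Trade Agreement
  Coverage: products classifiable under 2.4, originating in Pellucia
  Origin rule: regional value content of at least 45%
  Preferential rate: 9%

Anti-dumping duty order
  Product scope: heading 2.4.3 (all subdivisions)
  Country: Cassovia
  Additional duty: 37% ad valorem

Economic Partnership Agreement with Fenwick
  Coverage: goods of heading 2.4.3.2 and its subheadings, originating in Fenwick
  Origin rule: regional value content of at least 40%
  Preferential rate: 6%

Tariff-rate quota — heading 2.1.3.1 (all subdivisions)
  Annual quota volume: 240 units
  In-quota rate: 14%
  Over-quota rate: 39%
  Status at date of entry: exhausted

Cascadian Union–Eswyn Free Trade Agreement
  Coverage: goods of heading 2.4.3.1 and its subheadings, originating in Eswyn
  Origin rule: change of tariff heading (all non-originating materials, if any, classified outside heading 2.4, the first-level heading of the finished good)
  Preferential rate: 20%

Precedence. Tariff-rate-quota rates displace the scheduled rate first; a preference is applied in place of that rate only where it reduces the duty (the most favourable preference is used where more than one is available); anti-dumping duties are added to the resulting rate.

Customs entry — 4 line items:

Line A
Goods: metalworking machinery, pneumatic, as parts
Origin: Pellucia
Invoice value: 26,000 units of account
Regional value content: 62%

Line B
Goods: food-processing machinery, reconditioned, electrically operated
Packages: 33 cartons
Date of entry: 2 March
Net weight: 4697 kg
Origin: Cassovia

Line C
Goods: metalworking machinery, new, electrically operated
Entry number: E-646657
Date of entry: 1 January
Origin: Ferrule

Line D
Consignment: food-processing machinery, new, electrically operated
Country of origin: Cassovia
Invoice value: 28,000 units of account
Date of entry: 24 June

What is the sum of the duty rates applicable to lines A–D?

72%

Line A: metalworking → 2.4; pneumatic → 2.4.3; as parts → 2.4.3.1. Scheduled 23%. Pellucia agreement on 2.4: RVC ≥ 45% → 9% available; preferential 9%. → 9%.
Line B: food-processing → 2.2; electrically operated → 2.2.3; reconditioned → 2.2.3.1. Scheduled 14%. No special measure applies. → 14%.
Line C: metalworking → 2.4; electrically operated → 2.4.1; new → 2.4.1.1. Scheduled 37%. No special measure applies. → 37%.
Line D: food-processing → 2.2; electrically operated → 2.2.3; new → 2.2.3.2. Scheduled 12%. No special measure applies. → 12%.
Sum: 9% + 14% + 37% + 12% = 72%.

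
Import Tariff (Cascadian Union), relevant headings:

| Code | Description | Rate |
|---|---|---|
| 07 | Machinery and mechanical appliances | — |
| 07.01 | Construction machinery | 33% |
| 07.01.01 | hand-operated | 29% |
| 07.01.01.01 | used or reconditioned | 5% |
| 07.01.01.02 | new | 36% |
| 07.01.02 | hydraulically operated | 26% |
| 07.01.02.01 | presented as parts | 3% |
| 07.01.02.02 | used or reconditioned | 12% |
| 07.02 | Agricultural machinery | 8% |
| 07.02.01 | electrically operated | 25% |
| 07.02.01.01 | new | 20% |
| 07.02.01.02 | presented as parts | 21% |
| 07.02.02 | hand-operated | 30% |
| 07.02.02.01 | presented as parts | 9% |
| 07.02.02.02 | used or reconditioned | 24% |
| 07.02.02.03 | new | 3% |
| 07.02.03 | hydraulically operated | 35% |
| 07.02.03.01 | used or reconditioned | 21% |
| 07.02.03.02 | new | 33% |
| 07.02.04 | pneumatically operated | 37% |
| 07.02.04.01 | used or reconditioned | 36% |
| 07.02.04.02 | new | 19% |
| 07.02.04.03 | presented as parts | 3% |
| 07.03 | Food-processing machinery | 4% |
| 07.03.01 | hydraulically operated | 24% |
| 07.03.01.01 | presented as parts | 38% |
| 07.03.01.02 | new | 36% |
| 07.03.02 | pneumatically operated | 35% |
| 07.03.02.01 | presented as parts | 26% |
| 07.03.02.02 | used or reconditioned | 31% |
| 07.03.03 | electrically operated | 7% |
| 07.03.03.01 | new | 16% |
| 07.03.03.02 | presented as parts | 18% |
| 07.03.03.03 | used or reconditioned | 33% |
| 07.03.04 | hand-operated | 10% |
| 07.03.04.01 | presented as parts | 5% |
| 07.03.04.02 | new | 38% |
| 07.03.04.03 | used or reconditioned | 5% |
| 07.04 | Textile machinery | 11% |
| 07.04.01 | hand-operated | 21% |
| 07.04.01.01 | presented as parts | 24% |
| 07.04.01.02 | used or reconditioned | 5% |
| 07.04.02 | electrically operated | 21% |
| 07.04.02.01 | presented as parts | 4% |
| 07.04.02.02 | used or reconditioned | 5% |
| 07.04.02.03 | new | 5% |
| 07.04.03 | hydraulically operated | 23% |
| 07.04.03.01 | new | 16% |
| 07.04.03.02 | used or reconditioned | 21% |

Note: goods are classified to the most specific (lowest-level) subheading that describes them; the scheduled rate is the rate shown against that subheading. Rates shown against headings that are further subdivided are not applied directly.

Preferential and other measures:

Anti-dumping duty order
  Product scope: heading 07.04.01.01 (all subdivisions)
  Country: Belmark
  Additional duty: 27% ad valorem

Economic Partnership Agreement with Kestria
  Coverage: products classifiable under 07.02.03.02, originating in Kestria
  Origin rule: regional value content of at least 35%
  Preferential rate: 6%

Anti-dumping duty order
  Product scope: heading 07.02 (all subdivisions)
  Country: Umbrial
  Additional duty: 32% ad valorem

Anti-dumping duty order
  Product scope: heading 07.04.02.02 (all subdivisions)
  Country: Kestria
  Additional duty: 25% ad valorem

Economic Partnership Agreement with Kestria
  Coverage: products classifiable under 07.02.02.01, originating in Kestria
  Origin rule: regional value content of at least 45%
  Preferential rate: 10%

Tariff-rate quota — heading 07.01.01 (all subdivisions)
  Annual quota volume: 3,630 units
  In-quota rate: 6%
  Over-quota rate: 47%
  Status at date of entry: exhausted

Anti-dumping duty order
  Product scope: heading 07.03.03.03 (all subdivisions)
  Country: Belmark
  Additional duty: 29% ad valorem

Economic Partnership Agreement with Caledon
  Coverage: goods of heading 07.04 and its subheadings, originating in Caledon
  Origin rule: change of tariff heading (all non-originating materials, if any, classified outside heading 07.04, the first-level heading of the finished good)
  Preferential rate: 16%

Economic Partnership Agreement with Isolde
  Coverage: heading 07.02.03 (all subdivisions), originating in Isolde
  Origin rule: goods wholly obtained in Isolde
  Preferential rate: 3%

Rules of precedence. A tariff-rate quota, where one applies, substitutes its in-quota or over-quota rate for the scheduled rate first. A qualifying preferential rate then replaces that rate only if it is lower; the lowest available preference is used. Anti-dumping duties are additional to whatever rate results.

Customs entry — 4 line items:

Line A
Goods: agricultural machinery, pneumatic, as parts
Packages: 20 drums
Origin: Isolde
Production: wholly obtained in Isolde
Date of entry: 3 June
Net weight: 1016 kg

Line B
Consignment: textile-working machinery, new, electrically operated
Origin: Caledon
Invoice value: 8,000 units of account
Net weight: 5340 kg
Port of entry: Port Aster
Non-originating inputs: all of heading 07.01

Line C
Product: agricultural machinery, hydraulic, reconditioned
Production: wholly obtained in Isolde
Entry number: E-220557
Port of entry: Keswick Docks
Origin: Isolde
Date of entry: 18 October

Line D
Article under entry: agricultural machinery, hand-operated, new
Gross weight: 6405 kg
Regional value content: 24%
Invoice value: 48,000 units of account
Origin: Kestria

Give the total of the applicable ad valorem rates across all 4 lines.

14%

Line A: agricultural → 07.02; pneumatic → 07.02.04; as parts → 07.02.04.03. Scheduled 3%. Isolde agreement on 07.02.03: 07.02.04.03 not covered. → 3%.
Line B: textile-working → 07.04; electrically operated → 07.04.02; new → 07.04.02.03. Scheduled 5%. Caledon agreement on 07.04: CTH met → 16% available; preference 16% not lower than 5% → no reduction. → 5%.
Line C: agricultural → 07.02; hydraulic → 07.02.03; reconditioned → 07.02.03.01. Scheduled 21%. Isolde agreement on 07.02.03: wholly obtained → 3% available; preferential 3%. → 3%.
Line D: agricultural → 07.02; hand-operated → 07.02.02; new → 07.02.02.03. Scheduled 3%. Kestria agreement on 07.02.03.02: 07.02.02.03 not covered; Kestria agreement on 07.02.02.01: 07.02.02.03 not covered. → 3%.
Sum: 3% + 5% + 3% + 3% = 14%.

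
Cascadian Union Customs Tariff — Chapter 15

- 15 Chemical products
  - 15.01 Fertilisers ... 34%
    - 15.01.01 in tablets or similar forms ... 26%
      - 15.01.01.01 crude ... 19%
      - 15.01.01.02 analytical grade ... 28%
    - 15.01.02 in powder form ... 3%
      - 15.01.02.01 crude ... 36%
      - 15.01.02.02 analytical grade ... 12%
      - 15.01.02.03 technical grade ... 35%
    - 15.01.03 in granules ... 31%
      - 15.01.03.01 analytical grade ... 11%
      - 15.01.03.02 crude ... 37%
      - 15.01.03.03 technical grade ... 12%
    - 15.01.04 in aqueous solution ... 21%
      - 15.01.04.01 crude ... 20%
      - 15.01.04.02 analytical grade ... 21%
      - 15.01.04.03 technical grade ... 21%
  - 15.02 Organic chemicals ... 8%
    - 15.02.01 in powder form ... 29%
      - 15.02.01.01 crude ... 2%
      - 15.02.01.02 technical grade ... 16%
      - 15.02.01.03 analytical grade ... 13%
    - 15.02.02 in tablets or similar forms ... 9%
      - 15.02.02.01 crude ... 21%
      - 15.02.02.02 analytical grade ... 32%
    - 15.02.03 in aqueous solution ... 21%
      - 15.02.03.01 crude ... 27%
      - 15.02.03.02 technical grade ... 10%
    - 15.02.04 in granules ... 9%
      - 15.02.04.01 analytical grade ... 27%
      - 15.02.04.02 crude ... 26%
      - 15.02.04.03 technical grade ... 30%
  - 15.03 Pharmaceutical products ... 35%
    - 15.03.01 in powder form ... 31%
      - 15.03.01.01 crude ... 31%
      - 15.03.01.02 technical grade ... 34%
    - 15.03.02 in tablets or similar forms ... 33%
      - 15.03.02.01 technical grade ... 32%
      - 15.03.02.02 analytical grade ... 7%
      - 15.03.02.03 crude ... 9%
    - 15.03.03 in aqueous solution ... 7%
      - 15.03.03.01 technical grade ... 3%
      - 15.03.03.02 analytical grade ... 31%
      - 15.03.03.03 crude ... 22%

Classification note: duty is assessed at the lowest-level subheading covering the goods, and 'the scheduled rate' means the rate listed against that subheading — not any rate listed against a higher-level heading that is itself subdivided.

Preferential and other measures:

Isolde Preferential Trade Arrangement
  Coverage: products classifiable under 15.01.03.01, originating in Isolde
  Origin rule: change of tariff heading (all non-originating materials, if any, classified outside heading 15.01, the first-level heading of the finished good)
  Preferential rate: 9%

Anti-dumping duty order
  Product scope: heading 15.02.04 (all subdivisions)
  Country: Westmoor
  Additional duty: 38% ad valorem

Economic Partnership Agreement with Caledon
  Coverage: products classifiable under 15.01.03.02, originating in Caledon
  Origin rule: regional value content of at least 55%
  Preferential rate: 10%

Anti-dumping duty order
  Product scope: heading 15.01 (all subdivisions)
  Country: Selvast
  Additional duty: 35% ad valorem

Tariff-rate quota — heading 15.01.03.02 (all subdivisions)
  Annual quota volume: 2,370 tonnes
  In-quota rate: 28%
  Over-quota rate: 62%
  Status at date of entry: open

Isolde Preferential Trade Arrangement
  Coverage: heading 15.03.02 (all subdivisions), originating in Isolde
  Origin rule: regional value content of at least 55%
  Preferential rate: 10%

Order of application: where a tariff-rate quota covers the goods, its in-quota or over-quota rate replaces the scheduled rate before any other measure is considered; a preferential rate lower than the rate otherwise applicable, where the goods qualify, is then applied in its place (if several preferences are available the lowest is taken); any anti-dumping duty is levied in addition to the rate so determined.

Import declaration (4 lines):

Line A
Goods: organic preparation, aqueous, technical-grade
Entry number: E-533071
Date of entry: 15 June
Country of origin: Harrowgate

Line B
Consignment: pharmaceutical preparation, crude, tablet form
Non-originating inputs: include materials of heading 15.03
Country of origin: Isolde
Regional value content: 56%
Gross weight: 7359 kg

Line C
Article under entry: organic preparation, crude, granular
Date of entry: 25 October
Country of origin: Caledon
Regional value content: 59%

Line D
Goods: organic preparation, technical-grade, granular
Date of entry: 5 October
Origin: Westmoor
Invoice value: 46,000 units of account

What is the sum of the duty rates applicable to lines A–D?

Line A: organic → 15.02; aqueous → 15.02.03; technical-grade → 15.02.03.02. Scheduled 10%. No special measure applies. → 10%.
Line B: pharmaceutical → 15.03; tablet form → 15.03.02; crude → 15.03.02.03. Scheduled 9%. Isolde agreement on 15.01.03.01: 15.03.02.03 not covered; Isolde agreement on 15.03.02: RVC ≥ 55% → 10% available; preference 10% not lower than 9% → no reduction. → 9%.
Line C: organic → 15.02; granular → 15.02.04; crude → 15.02.04.02. Scheduled 26%. Caledon agreement on 15.01.03.02: 15.02.04.02 not covered. → 26%.
Line D: organic → 15.02; granular → 15.02.04; technical-grade → 15.02.04.03. Scheduled 30%. anti-dumping (Westmoor, 15.02.04): +38%; total 30% + 38% = 68%. → 68%.
Sum: 10% + 9% + 26% + 68% = 113%.

113%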